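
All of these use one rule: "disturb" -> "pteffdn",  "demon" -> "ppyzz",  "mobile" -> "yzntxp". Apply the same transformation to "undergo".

The shift depends on letter class: consonant d→p is +12, but vowel i→t is +11. The rule splits by letter class: vowels +11, consonants +12.
On undergo: u(vowel)+11=f, n(cons)+12=z, d(cons)+12=p, e(vowel)+11=p, r(cons)+12=d, g(cons)+12=s, o(vowel)+11=z.

fzppdsz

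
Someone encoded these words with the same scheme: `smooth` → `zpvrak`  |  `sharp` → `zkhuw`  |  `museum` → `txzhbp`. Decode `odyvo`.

It's a Vigenère-style cipher with numeric key [7,3]: position i shifts by key[i mod 2].
Undoing it on odyvo: o−7=h, d−3=a, y−7=r, v−3=s, o−7=h.

harsh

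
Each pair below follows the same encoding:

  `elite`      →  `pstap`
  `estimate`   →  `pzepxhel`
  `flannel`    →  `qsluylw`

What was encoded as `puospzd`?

endless

Shifts by position in elite: pos 0: e→p (+11), pos 1: l→s (+7), pos 2: i→t (+11), pos 3: t→a (+7) — repeating every 2. A repeating key of period 2 is used — shifts +11, +7 over and over.
Reversing it on puospzd: p−11=e, u−7=n, o−11=d, s−7=l, p−11=e, z−7=s, d−11=s.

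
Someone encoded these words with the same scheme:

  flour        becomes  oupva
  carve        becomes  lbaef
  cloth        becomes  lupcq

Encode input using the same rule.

jwyvc

The shift depends on letter class: consonant f→o is +9, but vowel o→p is +1. Two shifts are in play — +1 for a/e/i/o/u, +9 for every other letter.
On input: i(vowel)+1=j, n(cons)+9=w, p(cons)+9=y, u(vowel)+1=v, t(cons)+9=c.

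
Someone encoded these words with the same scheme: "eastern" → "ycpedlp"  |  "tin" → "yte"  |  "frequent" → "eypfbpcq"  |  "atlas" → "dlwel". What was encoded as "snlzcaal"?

approach

Two steps: reverse the string, then apply a Caesar shift of +11.
Decoding snlzcaal: shift back: s−11=h, n−11=c, l−11=a, z−11=o, c−11=r, a−11=p, a−11=p, l−11=a → hcaorppa; then reverse → approach.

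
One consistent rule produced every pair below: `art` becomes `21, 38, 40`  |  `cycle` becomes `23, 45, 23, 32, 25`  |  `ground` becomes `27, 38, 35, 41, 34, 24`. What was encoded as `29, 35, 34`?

ion

a is letter #1 and maps to 21: an offset of 20. Letters become their 1-based position plus 20 (so a→21, b→22, …).
Decoding 29, 35, 34: 29→(29−20)÷1=9=i, 35→(35−20)÷1=15=o, 34→(34−20)÷1=14=n.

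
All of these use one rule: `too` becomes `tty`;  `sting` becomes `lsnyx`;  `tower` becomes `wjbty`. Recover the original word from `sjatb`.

woven

The output letters match the input read backwards, each shifted +5: too reversed is oot. The word is reversed, then every letter is shifted forward by 5.
Reversing it on sjatb: shift back: s−5=n, j−5=e, a−5=v, t−5=o, b−5=w → nevow; then reverse → woven.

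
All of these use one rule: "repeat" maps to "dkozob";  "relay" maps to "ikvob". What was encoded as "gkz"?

The output letters match the input read backwards, each shifted +10: repeat reversed is taeper. Two steps: reverse the string, then apply a Caesar shift of +10.
Reversing it on gkz: shift back: g−10=w, k−10=a, z−10=p → wap; then reverse → paw.

paw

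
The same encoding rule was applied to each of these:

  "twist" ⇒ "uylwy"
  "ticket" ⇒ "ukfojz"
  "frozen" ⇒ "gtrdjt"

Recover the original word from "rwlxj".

In twist: t→u is +1, w→y is +2, i→l is +3, s→w is +4 — the shift increases by 1 each position. The shift increases by 1 at each position, starting from +1: 1, 2, 3, ….
Reversing it on rwlxj: r−1=q, w−2=u, l−3=i, x−4=t, j−5=e.

quite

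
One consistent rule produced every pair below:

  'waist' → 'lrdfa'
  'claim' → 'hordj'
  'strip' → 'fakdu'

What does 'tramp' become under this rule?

akrju

w(22)→l(11) and a(0)→r(17) fit y≡21x+17 (mod 26); the inverse of 21 mod 26 is 5. Each letter's alphabet position (a=0..z=25) is mapped through 21·x+17 mod 26 — an affine cipher.
On tramp: t(19)→21·19+17≡0=a; r(17)→21·17+17≡10=k; a(0)→21·0+17≡17=r; m(12)→21·12+17≡9=j; p(15)→21·15+17≡20=u (all mod 26).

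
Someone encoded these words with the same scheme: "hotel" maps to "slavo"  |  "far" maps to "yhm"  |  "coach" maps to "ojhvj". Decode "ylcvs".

Read the word backwards and shift each letter +7.
Undoing it on ylcvs: shift back: y−7=r, l−7=e, c−7=v, v−7=o, s−7=l → revol; then reverse → lover.

lover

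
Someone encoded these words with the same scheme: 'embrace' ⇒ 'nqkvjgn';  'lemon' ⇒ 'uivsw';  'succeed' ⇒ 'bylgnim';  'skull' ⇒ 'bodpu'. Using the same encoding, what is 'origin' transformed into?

xvrkrr

Shifts by position in embrace: pos 0: e→n (+9), pos 1: m→q (+4), pos 2: b→k (+9), pos 3: r→v (+4) — repeating every 2. It's a Vigenère-style cipher with numeric key [9,4]: position i shifts by key[i mod 2].
For origin: o+9=x, r+4=v, i+9=r, g+4=k, i+9=r, n+4=r.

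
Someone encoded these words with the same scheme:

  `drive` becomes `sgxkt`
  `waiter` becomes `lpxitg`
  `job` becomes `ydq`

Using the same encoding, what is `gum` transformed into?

vjb

Compare letters: d→s is +15, r→g is +15, i→x is +15 — a constant shift. This is a Caesar cipher with shift 15.
Applying it to gum: g+15=v, u+15=j, m+15=b.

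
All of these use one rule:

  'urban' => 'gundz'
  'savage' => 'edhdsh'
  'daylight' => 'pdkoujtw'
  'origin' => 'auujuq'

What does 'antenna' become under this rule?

Shifts by position in urban: pos 0: u→g (+12), pos 1: r→u (+3), pos 2: b→n (+12), pos 3: a→d (+3) — repeating every 2. It's a Vigenère-style cipher with numeric key [12,3]: position i shifts by key[i mod 2].
For antenna: a+12=m, n+3=q, t+12=f, e+3=h, n+12=z, n+3=q, a+12=m.

mqfhzqm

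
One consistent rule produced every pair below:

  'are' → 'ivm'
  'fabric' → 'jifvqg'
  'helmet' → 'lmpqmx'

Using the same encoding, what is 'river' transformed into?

The shift depends on letter class: consonant r→v is +4, but vowel a→i is +8. The rule splits by letter class: vowels +8, consonants +4.
On river: r(cons)+4=v, i(vowel)+8=q, v(cons)+4=z, e(vowel)+8=m, r(cons)+4=v.

vqzmv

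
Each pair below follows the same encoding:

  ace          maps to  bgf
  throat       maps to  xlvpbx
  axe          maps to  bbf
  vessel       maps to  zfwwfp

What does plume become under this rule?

Two shifts are in play — +1 for a/e/i/o/u, +4 for every other letter.
On plume: p(cons)+4=t, l(cons)+4=p, u(vowel)+1=v, m(cons)+4=q, e(vowel)+1=f.

tpvqf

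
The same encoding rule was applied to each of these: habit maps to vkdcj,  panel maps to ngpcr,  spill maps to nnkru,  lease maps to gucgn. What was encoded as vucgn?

least

Two steps: reverse the string, then apply a Caesar shift of +2.
Undoing it on vucgn: shift back: v−2=t, u−2=s, c−2=a, g−2=e, n−2=l → tsael; then reverse → least.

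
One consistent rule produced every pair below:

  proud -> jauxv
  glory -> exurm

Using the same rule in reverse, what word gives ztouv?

The output letters match the input read backwards, each shifted +6: proud reversed is duorp. The word is reversed, then every letter is shifted forward by 6.
Reversing it on ztouv: shift back: z−6=t, t−6=n, o−6=i, u−6=o, v−6=p → tniop; then reverse → point.

point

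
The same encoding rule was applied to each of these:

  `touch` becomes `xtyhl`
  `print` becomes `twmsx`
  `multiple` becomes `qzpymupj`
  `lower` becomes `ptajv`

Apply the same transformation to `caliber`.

Shifts by position in touch: pos 0: t→x (+4), pos 1: o→t (+5), pos 2: u→y (+4), pos 3: c→h (+5) — repeating every 2. A repeating key of period 2 is used — shifts +4, +5 over and over.
Applying it to caliber: c+4=g, a+5=f, l+4=p, i+5=n, b+4=f, e+5=j, r+4=v.

gfpnfjv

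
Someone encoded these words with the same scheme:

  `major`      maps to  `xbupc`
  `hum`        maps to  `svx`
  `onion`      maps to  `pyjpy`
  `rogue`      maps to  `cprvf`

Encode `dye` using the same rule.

The shift depends on letter class: consonant m→x is +11, but vowel a→b is +1. Vowels shift forward by 1 and consonants shift forward by 11.
Applying it to dye: d(cons)+11=o, y(cons)+11=j, e(vowel)+1=f.

ojf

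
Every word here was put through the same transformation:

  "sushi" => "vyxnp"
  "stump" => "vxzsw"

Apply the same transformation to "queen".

In sushi: s→v is +3, u→y is +4, s→x is +5, h→n is +6 — the shift increases by 1 each position. Letter i (0-indexed) is shifted by i+3, so successive shifts are 3, 4, 5, ….
On queen: q+3=t, u+4=y, e+5=j, e+6=k, n+7=u.

tyjku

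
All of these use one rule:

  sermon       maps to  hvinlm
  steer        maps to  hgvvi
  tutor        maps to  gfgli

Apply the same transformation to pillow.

Each pair mirrors across the alphabet (s↔h, e↔v, r↔i): positions sum to 25. This is the alphabet-reversal cipher (Atbash): a becomes z, b becomes y, etc.
On pillow: p↔k, i↔r, l↔o, l↔o, o↔l, w↔d.

kroold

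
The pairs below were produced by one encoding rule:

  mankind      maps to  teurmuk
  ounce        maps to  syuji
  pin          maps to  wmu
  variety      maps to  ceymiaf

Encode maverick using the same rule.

Vowels shift forward by 4 and consonants shift forward by 7.
On maverick: m(cons)+7=t, a(vowel)+4=e, v(cons)+7=c, e(vowel)+4=i, r(cons)+7=y, i(vowel)+4=m, c(cons)+7=j, k(cons)+7=r.

teciymjr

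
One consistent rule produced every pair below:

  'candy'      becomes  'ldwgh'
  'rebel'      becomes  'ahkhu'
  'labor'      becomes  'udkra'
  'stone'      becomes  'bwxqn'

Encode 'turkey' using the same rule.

It's a Vigenère-style cipher with numeric key [9,3]: position i shifts by key[i mod 2].
On turkey: t+9=c, u+3=x, r+9=a, k+3=n, e+9=n, y+3=b.

cxannb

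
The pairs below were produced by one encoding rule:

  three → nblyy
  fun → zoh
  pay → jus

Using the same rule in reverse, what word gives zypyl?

fever

Compare letters: t→n is +20, h→b is +20, r→l is +20 — a constant shift. Every letter moves 20 places later in the alphabet, wrapping around z→a.
Reversing it on zypyl: z−20=f, y−20=e, p−20=v, y−20=e, l−20=r.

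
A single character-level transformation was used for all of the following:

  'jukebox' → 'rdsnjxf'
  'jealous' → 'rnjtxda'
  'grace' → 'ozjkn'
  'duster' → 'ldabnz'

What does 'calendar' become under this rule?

kjtnvljz

The rule splits by letter class: vowels +9, consonants +8.
On calendar: c(cons)+8=k, a(vowel)+9=j, l(cons)+8=t, e(vowel)+9=n, n(cons)+8=v, d(cons)+8=l, a(vowel)+9=j, r(cons)+8=z.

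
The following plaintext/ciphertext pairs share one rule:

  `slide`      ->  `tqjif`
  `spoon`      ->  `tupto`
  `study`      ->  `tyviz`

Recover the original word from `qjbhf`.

peace

Shifts by position in slide: pos 0: s→t (+1), pos 1: l→q (+5), pos 2: i→j (+1), pos 3: d→i (+5) — repeating every 2. The shifts repeat in a cycle of length 2: positions 0,1,… shift by +1, +5, then the pattern repeats.
Undoing it on qjbhf: q−1=p, j−5=e, b−1=a, h−5=c, f−1=e.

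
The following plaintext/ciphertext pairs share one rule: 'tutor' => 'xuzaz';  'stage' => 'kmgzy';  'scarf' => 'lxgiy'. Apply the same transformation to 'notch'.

nizut

The output letters match the input read backwards, each shifted +6: tutor reversed is rotut. The word is reversed, then every letter is shifted forward by 6.
For notch: reverse → hcton; then shift: h+6=n, c+6=i, t+6=z, o+6=u, n+6=t.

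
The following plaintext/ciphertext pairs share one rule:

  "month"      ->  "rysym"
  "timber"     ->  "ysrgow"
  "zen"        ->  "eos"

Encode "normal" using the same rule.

sywrkq

The shift depends on letter class: consonant m→r is +5, but vowel o→y is +10. Two shifts are in play — +10 for a/e/i/o/u, +5 for every other letter.
Applying it to normal: n(cons)+5=s, o(vowel)+10=y, r(cons)+5=w, m(cons)+5=r, a(vowel)+10=k, l(cons)+5=q.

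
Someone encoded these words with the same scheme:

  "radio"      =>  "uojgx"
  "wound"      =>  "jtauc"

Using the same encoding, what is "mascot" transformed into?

The output letters match the input read backwards, each shifted +6: radio reversed is oidar. The word is reversed, then every letter is shifted forward by 6.
Applying it to mascot: reverse → tocsam; then shift: t+6=z, o+6=u, c+6=i, s+6=y, a+6=g, m+6=s.

zuiygs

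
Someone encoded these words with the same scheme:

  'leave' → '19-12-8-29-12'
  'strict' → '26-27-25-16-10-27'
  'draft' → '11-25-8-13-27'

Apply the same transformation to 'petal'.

23-12-27-8-19

l is letter #12 and maps to 19: an offset of 7. Each letter is replaced by its alphabet position (a=1..z=26) + 7.
For petal: p=16→23, e=5→12, t=20→27, a=1→8, l=12→19.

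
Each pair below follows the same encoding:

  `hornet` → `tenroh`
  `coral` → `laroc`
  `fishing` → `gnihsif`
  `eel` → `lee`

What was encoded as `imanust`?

tsunami

The output letters match the input read backwards: hornet reversed is tenroh. It's just the letters in reverse order.
Reversing it on imanust: then reverse → tsunami.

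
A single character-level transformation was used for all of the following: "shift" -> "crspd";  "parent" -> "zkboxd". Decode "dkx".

Compare letters: s→c is +10, h→r is +10, i→s is +10 — a constant shift. Each letter is shifted forward by 10 in the alphabet (a Caesar shift of +10).
Undoing it on dkx: d−10=t, k−10=a, x−10=n.

tan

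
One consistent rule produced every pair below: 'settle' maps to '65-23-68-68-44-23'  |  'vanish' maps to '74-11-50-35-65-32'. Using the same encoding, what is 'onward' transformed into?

53-50-77-11-62-20

s(#19)→65 and e(#5)→23: differences scale by 3, so n = 3·pos + 8. With a=1..z=26, the number is 3·pos + 8.
Applying it to onward: o=15→53, n=14→50, w=23→77, a=1→11, r=18→62, d=4→20.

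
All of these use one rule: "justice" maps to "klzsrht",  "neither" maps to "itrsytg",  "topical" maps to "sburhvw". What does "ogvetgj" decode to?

bravery

j(9)→k(10) and u(20)→l(11) fit y≡19x+21 (mod 26); the inverse of 19 mod 26 is 11. Each letter's alphabet position (a=0..z=25) is mapped through 19·x+21 mod 26 — an affine cipher.
Decoding ogvetgj: o(14)→11·(14−21)≡1=b; g(6)→11·(6−21)≡17=r; v(21)→11·(21−21)≡0=a; e(4)→11·(4−21)≡21=v; t(19)→11·(19−21)≡4=e; g(6)→11·(6−21)≡17=r; j(9)→11·(9−21)≡24=y (all mod 26).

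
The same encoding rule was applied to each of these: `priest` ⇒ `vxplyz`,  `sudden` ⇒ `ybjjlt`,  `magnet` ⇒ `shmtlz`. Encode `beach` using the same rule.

Vowels shift forward by 7 and consonants shift forward by 6.
On beach: b(cons)+6=h, e(vowel)+7=l, a(vowel)+7=h, c(cons)+6=i, h(cons)+6=n.

hlhin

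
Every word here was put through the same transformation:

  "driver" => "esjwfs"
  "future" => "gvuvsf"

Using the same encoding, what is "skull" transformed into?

Compare letters: d→e is +1, r→s is +1, i→j is +1 — a constant shift. Each letter is shifted forward by 1 in the alphabet (a Caesar shift of +1).
On skull: s+1=t, k+1=l, u+1=v, l+1=m, l+1=m.

tlvmm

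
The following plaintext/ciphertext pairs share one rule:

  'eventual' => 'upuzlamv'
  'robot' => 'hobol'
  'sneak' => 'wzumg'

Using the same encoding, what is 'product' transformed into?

dhofaql

e(4)→u(20) and v(21)→p(15) fit y≡15x+12 (mod 26); the inverse of 15 mod 26 is 7. This is an affine cipher: with a=0,…,z=25, each position x becomes (15x+12) mod 26.
On product: p(15)→15·15+12≡3=d; r(17)→15·17+12≡7=h; o(14)→15·14+12≡14=o; d(3)→15·3+12≡5=f; u(20)→15·20+12≡0=a; c(2)→15·2+12≡16=q; t(19)→15·19+12≡11=l (all mod 26).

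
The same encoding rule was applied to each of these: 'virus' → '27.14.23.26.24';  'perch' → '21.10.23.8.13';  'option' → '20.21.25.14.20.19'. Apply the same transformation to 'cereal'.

v is letter #22 and maps to 27: an offset of 5. Each letter is replaced by its alphabet position (a=1..z=26) + 5.
On cereal: c=3→8, e=5→10, r=18→23, e=5→10, a=1→6, l=12→17.

8.10.23.10.6.17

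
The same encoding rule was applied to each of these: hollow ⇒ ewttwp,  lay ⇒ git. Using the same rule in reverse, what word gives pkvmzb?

trench

Read the word backwards and shift each letter +8.
Undoing it on pkvmzb: shift back: p−8=h, k−8=c, v−8=n, m−8=e, z−8=r, b−8=t → hcnert; then reverse → trench.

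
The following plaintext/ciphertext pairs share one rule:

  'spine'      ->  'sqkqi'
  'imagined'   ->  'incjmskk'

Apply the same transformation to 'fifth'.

In spine: s→s is +0, p→q is +1, i→k is +2, n→q is +3 — the shift increases by 1 each position. Each letter shifts forward by its position index (0, 1, 2, …) — the shift grows by one for each successive letter.
Applying it to fifth: f+0=f, i+1=j, f+2=h, t+3=w, h+4=l.

fjhwl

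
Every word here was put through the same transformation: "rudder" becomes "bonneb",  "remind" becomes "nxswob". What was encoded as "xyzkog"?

weapon

The output letters match the input read backwards, each shifted +10: rudder reversed is reddur. Two steps: reverse the string, then apply a Caesar shift of +10.
Decoding xyzkog: shift back: x−10=n, y−10=o, z−10=p, k−10=a, o−10=e, g−10=w → nopaew; then reverse → weapon.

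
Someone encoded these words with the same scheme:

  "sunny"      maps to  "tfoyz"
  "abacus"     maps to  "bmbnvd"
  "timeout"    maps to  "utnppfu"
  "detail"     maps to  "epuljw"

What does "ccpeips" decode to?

Shifts by position in sunny: pos 0: s→t (+1), pos 1: u→f (+11), pos 2: n→o (+1), pos 3: n→y (+11) — repeating every 2. A repeating key of period 2 is used — shifts +1, +11 over and over.
Reversing it on ccpeips: c−1=b, c−11=r, p−1=o, e−11=t, i−1=h, p−11=e, s−1=r.

brother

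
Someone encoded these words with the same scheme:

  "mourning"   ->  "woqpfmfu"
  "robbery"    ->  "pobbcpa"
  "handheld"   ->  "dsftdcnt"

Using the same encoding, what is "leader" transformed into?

ncstcp

Each letter's alphabet position (a=0..z=25) is mapped through 9·x+18 mod 26 — an affine cipher.
On leader: l(11)→9·11+18≡13=n; e(4)→9·4+18≡2=c; a(0)→9·0+18≡18=s; d(3)→9·3+18≡19=t; e(4)→9·4+18≡2=c; r(17)→9·17+18≡15=p (all mod 26).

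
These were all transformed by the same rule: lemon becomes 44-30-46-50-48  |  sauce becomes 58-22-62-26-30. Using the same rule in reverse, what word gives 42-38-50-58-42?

l(#12)→44 and e(#5)→30: differences scale by 2, so n = 2·pos + 20. Each letter becomes 2×(its alphabet position, a=1..z=26) + 20.
Decoding 42-38-50-58-42: 42→(42−20)÷2=11=k, 38→(38−20)÷2=9=i, 50→(50−20)÷2=15=o, 58→(58−20)÷2=19=s, 42→(42−20)÷2=11=k.

kiosk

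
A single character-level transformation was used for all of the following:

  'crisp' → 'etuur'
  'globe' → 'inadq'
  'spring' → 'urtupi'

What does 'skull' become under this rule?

umgnn

The shift depends on letter class: consonant c→e is +2, but vowel i→u is +12. Two shifts are in play — +12 for a/e/i/o/u, +2 for every other letter.
For skull: s(cons)+2=u, k(cons)+2=m, u(vowel)+12=g, l(cons)+2=n, l(cons)+2=n.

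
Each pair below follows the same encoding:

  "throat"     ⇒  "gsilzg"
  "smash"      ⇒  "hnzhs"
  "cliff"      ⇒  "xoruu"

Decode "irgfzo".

This is the alphabet-reversal cipher (Atbash): a becomes z, b becomes y, etc.
Reversing it on irgfzo: i↔r, r↔i, g↔t, f↔u, z↔a, o↔l.

ritual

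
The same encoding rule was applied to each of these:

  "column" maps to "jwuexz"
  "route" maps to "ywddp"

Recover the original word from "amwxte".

tennis

In column: c→j is +7, o→w is +8, l→u is +9, u→e is +10 — the shift increases by 1 each position. Each letter shifts forward by (position + 7), i.e. 7, 8, 9, … — the shift grows by one for each successive letter.
Decoding amwxte: a−7=t, m−8=e, w−9=n, x−10=n, t−11=i, e−12=s.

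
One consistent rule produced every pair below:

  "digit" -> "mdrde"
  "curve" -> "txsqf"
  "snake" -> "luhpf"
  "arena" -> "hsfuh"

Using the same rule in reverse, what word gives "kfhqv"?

d(3)→m(12) and i(8)→d(3) fit y≡19x+7 (mod 26); the inverse of 19 mod 26 is 11. Each letter's alphabet position (a=0..z=25) is mapped through 19·x+7 mod 26 — an affine cipher.
Reversing it on kfhqv: k(10)→11·(10−7)≡7=h; f(5)→11·(5−7)≡4=e; h(7)→11·(7−7)≡0=a; q(16)→11·(16−7)≡21=v; v(21)→11·(21−7)≡24=y (all mod 26).

heavy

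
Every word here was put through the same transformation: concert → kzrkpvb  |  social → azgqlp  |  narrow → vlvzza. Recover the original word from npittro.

feeling

It's a Vigenère-style cipher with numeric key [8,11,4]: position i shifts by key[i mod 3].
Decoding npittro: n−8=f, p−11=e, i−4=e, t−8=l, t−11=i, r−4=n, o−8=g.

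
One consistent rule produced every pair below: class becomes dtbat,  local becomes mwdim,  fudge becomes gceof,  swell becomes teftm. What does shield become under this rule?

tpjmml

A repeating key of period 2 is used — shifts +1, +8 over and over.
On shield: s+1=t, h+8=p, i+1=j, e+8=m, l+1=m, d+8=l.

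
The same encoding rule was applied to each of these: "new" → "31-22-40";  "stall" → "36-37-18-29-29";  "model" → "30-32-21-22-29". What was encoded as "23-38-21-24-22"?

n is letter #14 and maps to 31: an offset of 17. The number is (letter's place in the alphabet, a=1) + 17.
Decoding 23-38-21-24-22: 23→(23−17)÷1=6=f, 38→(38−17)÷1=21=u, 21→(21−17)÷1=4=d, 24→(24−17)÷1=7=g, 22→(22−17)÷1=5=e.

fudge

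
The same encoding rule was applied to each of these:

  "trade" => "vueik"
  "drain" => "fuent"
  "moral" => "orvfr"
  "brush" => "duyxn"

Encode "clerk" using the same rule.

eoiwq

Letter i (0-indexed) is shifted by i+2, so successive shifts are 2, 3, 4, ….
For clerk: c+2=e, l+3=o, e+4=i, r+5=w, k+6=q.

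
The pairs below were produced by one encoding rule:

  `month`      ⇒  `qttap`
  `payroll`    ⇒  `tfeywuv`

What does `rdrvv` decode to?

nylon

Each letter shifts forward by (position + 4), i.e. 4, 5, 6, … — the shift grows by one for each successive letter.
Reversing it on rdrvv: r−4=n, d−5=y, r−6=l, v−7=o, v−8=n.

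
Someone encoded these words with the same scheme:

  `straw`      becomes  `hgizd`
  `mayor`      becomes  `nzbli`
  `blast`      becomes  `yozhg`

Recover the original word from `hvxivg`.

Letters are reflected about the middle of the alphabet (position → 25−position): Atbash.
Reversing it on hvxivg: h↔s, v↔e, x↔c, i↔r, v↔e, g↔t.

secret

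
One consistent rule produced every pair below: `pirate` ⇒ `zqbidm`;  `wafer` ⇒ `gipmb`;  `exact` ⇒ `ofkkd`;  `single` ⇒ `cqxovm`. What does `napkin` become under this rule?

xizssv

Shifts by position in pirate: pos 0: p→z (+10), pos 1: i→q (+8), pos 2: r→b (+10), pos 3: a→i (+8) — repeating every 2. The shifts repeat in a cycle of length 2: positions 0,1,… shift by +10, +8, then the pattern repeats.
On napkin: n+10=x, a+8=i, p+10=z, k+8=s, i+10=s, n+8=v.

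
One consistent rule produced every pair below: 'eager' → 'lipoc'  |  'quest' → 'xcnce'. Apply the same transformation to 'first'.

Letter i (0-indexed) is shifted by i+7, so successive shifts are 7, 8, 9, ….
For first: f+7=m, i+8=q, r+9=a, s+10=c, t+11=e.

mqace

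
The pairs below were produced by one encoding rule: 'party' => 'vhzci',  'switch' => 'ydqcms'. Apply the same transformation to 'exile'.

In party: p→v is +6, a→h is +7, r→z is +8, t→c is +9 — the shift increases by 1 each position. Letter i (0-indexed) is shifted by i+6, so successive shifts are 6, 7, 8, ….
On exile: e+6=k, x+7=e, i+8=q, l+9=u, e+10=o.

kequo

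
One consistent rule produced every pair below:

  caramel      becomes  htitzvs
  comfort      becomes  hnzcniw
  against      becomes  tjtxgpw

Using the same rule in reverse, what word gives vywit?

extra

This is an affine cipher: with a=0,…,z=25, each position x becomes (7x+19) mod 26.
Reversing it on vywit: v(21)→15·(21−19)≡4=e; y(24)→15·(24−19)≡23=x; w(22)→15·(22−19)≡19=t; i(8)→15·(8−19)≡17=r; t(19)→15·(19−19)≡0=a (all mod 26).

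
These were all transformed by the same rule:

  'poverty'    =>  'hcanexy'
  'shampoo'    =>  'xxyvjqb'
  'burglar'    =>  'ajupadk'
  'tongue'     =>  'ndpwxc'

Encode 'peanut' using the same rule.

cdwjny

The output letters match the input read backwards, each shifted +9: poverty reversed is ytrevop. The word is reversed, then every letter is shifted forward by 9.
Applying it to peanut: reverse → tunaep; then shift: t+9=c, u+9=d, n+9=w, a+9=j, e+9=n, p+9=y.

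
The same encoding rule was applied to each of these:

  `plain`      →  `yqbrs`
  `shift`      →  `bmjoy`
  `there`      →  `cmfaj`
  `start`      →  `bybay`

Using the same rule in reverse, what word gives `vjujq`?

Shifts by position in plain: pos 0: p→y (+9), pos 1: l→q (+5), pos 2: a→b (+1), pos 3: i→r (+9), pos 4: n→s (+5) — repeating every 3. It's a Vigenère-style cipher with numeric key [9,5,1]: position i shifts by key[i mod 3].
Reversing it on vjujq: v−9=m, j−5=e, u−1=t, j−9=a, q−5=l.

metal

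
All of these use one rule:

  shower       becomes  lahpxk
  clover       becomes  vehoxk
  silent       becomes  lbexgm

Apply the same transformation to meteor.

Compare letters: s→l is +19, h→a is +19, o→h is +19 — a constant shift. Each letter is shifted forward by 19 in the alphabet (a Caesar shift of +19).
On meteor: m+19=f, e+19=x, t+19=m, e+19=x, o+19=h, r+19=k.

fxmxhk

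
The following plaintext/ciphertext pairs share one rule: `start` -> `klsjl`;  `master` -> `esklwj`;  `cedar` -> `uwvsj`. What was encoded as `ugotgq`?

It's a constant shift of +18 (ROT18).
Decoding ugotgq: u−18=c, g−18=o, o−18=w, t−18=b, g−18=o, q−18=y.

cowboy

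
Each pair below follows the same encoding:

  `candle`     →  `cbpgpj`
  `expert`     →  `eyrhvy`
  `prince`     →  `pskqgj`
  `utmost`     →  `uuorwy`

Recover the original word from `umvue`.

In candle: c→c is +0, a→b is +1, n→p is +2, d→g is +3 — the shift increases by 1 each position. The shift increases by 1 at each position, starting from +0: 0, 1, 2, ….
Decoding umvue: u−0=u, m−1=l, v−2=t, u−3=r, e−4=a.

ultra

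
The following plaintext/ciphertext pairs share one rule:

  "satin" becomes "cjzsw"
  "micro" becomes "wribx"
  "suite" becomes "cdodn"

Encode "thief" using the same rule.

dqooo

Shifts by position in satin: pos 0: s→c (+10), pos 1: a→j (+9), pos 2: t→z (+6), pos 3: i→s (+10), pos 4: n→w (+9) — repeating every 3. The shifts repeat in a cycle of length 3: positions 0,1,… shift by +10, +9, +6, then the pattern repeats.
For thief: t+10=d, h+9=q, i+6=o, e+10=o, f+9=o.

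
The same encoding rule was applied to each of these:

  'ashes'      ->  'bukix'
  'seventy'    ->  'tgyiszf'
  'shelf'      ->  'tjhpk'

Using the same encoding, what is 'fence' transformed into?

In ashes: a→b is +1, s→u is +2, h→k is +3, e→i is +4 — the shift increases by 1 each position. Letter i (0-indexed) is shifted by i+1, so successive shifts are 1, 2, 3, ….
For fence: f+1=g, e+2=g, n+3=q, c+4=g, e+5=j.

ggqgj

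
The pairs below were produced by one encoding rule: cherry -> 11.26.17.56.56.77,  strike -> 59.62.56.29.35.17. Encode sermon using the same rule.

59.17.56.41.47.44

c(#3)→11 and h(#8)→26: differences scale by 3, so n = 3·pos + 2. With a=1..z=26, the number is 3·pos + 2.
For sermon: s=19→59, e=5→17, r=18→56, m=13→41, o=15→47, n=14→44.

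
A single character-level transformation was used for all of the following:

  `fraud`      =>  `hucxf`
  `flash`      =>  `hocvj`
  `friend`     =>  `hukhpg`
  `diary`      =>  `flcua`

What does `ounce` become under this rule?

qxpfg

Shifts by position in fraud: pos 0: f→h (+2), pos 1: r→u (+3), pos 2: a→c (+2), pos 3: u→x (+3) — repeating every 2. The shifts repeat in a cycle of length 2: positions 0,1,… shift by +2, +3, then the pattern repeats.
Applying it to ounce: o+2=q, u+3=x, n+2=p, c+3=f, e+2=g.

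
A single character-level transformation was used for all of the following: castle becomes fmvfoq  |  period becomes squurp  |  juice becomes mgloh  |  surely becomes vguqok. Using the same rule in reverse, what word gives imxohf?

It's a Vigenère-style cipher with numeric key [3,12]: position i shifts by key[i mod 2].
Undoing it on imxohf: i−3=f, m−12=a, x−3=u, o−12=c, h−3=e, f−12=t.

faucet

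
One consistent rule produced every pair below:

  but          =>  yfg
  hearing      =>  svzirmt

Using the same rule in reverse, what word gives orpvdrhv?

Each letter is replaced by its mirror in the alphabet: a↔z, b↔y, c↔x, and so on (the Atbash cipher).
Undoing it on orpvdrhv: o↔l, r↔i, p↔k, v↔e, d↔w, r↔i, h↔s, v↔e.

likewise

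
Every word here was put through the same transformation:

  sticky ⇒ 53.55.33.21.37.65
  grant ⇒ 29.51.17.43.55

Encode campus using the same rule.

Each letter becomes 2×(its alphabet position, a=1..z=26) + 15.
For campus: c=3→21, a=1→17, m=13→41, p=16→47, u=21→57, s=19→53.

21.17.41.47.57.53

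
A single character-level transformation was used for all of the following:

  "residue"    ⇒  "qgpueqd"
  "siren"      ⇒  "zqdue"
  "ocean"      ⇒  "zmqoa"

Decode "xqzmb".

panel

The output letters match the input read backwards, each shifted +12: residue reversed is eudiser. Read the word backwards and shift each letter +12.
Undoing it on xqzmb: shift back: x−12=l, q−12=e, z−12=n, m−12=a, b−12=p → lenap; then reverse → panel.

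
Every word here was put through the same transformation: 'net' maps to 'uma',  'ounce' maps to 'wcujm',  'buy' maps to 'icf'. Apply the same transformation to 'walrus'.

disycz

The shift depends on letter class: consonant n→u is +7, but vowel e→m is +8. Vowels shift forward by 8 and consonants shift forward by 7.
For walrus: w(cons)+7=d, a(vowel)+8=i, l(cons)+7=s, r(cons)+7=y, u(vowel)+8=c, s(cons)+7=z.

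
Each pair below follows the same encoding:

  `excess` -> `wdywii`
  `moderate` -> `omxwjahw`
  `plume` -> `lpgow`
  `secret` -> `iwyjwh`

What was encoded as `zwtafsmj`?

behavior

Each letter's alphabet position (a=0..z=25) is mapped through 25·x+0 mod 26 — an affine cipher.
Undoing it on zwtafsmj: z(25)→25·(25−0)≡1=b; w(22)→25·(22−0)≡4=e; t(19)→25·(19−0)≡7=h; a(0)→25·(0−0)≡0=a; f(5)→25·(5−0)≡21=v; s(18)→25·(18−0)≡8=i; m(12)→25·(12−0)≡14=o; j(9)→25·(9−0)≡17=r (all mod 26).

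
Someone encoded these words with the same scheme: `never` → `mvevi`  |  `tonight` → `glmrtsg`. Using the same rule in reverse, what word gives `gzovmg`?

talent

Each pair mirrors across the alphabet (n↔m, e↔v, v↔e): positions sum to 25. Each letter is replaced by its mirror in the alphabet: a↔z, b↔y, c↔x, and so on (the Atbash cipher).
Reversing it on gzovmg: g↔t, z↔a, o↔l, v↔e, m↔n, g↔t.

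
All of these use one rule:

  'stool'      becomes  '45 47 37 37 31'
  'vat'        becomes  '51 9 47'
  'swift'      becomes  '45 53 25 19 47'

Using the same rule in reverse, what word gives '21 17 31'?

The formula is n = 2×(alphabet index, a=1) + 7.
Undoing it on 21 17 31: 21→(21−7)÷2=7=g, 17→(17−7)÷2=5=e, 31→(31−7)÷2=12=l.

gel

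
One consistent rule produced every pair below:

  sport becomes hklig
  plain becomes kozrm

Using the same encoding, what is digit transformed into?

Letters are reflected about the middle of the alphabet (position → 25−position): Atbash.
On digit: d↔w, i↔r, g↔t, i↔r, t↔g.

wrtrg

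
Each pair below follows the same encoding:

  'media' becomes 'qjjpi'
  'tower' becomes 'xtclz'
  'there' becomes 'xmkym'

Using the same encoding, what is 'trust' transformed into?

Each letter shifts forward by (position + 4), i.e. 4, 5, 6, … — the shift grows by one for each successive letter.
Applying it to trust: t+4=x, r+5=w, u+6=a, s+7=z, t+8=b.

xwazb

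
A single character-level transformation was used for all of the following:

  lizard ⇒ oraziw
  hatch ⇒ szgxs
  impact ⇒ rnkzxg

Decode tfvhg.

Each pair mirrors across the alphabet (l↔o, i↔r, z↔a): positions sum to 25. This is the alphabet-reversal cipher (Atbash): a becomes z, b becomes y, etc.
Undoing it on tfvhg: t↔g, f↔u, v↔e, h↔s, g↔t.

guest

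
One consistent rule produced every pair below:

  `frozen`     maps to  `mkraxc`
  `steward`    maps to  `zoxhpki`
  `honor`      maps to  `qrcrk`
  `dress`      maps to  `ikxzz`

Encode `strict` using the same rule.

zokfto

f(5)→m(12) and r(17)→k(10) fit y≡15x+15 (mod 26); the inverse of 15 mod 26 is 7. This is an affine cipher: with a=0,…,z=25, each position x becomes (15x+15) mod 26.
For strict: s(18)→15·18+15≡25=z; t(19)→15·19+15≡14=o; r(17)→15·17+15≡10=k; i(8)→15·8+15≡5=f; c(2)→15·2+15≡19=t; t(19)→15·19+15≡14=o (all mod 26).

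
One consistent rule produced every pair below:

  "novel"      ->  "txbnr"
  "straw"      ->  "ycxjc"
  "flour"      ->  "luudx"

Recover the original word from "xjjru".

Shifts by position in novel: pos 0: n→t (+6), pos 1: o→x (+9), pos 2: v→b (+6), pos 3: e→n (+9) — repeating every 2. The shifts repeat in a cycle of length 2: positions 0,1,… shift by +6, +9, then the pattern repeats.
Reversing it on xjjru: x−6=r, j−9=a, j−6=d, r−9=i, u−6=o.

radio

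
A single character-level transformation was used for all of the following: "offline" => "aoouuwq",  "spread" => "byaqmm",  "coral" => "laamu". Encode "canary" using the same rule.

The shift depends on letter class: consonant f→o is +9, but vowel o→a is +12. Vowels shift forward by 12 and consonants shift forward by 9.
On canary: c(cons)+9=l, a(vowel)+12=m, n(cons)+9=w, a(vowel)+12=m, r(cons)+9=a, y(cons)+9=h.

lmwmah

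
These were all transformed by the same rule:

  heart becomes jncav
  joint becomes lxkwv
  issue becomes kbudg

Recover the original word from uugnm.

sleek

Shifts by position in heart: pos 0: h→j (+2), pos 1: e→n (+9), pos 2: a→c (+2), pos 3: r→a (+9) — repeating every 2. It's a Vigenère-style cipher with numeric key [2,9]: position i shifts by key[i mod 2].
Undoing it on uugnm: u−2=s, u−9=l, g−2=e, n−9=e, m−2=k.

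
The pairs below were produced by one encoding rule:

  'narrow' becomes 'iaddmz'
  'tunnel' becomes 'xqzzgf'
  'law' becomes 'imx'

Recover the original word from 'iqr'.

The word is reversed, then every letter is shifted forward by 12.
Reversing it on iqr: shift back: i−12=w, q−12=e, r−12=f → wef; then reverse → few.

few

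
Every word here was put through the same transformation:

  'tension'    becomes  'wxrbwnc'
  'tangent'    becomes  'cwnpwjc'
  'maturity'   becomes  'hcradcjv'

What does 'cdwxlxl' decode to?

coconut

Two steps: reverse the string, then apply a Caesar shift of +9.
Decoding cdwxlxl: shift back: c−9=t, d−9=u, w−9=n, x−9=o, l−9=c, x−9=o, l−9=c → tunococ; then reverse → coconut.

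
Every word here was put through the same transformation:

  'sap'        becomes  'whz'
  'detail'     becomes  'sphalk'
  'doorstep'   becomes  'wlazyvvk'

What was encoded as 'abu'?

The output letters match the input read backwards, each shifted +7: sap reversed is pas. Two steps: reverse the string, then apply a Caesar shift of +7.
Undoing it on abu: shift back: a−7=t, b−7=u, u−7=n → tun; then reverse → nut.

nut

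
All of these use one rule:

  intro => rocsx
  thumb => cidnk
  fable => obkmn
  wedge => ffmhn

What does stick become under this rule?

Shifts by position in intro: pos 0: i→r (+9), pos 1: n→o (+1), pos 2: t→c (+9), pos 3: r→s (+1) — repeating every 2. It's a Vigenère-style cipher with numeric key [9,1]: position i shifts by key[i mod 2].
Applying it to stick: s+9=b, t+1=u, i+9=r, c+1=d, k+9=t.

burdt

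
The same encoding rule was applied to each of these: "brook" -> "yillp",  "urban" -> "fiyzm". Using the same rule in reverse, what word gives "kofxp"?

pluck

Each pair mirrors across the alphabet (b↔y, r↔i, o↔l): positions sum to 25. This is the alphabet-reversal cipher (Atbash): a becomes z, b becomes y, etc.
Undoing it on kofxp: k↔p, o↔l, f↔u, x↔c, p↔k.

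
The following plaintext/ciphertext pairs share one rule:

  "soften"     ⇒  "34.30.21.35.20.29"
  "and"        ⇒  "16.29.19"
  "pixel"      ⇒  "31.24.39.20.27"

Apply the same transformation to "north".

29.30.33.35.23

Each letter is replaced by its alphabet position (a=1..z=26) + 15.
For north: n=14→29, o=15→30, r=18→33, t=20→35, h=8→23.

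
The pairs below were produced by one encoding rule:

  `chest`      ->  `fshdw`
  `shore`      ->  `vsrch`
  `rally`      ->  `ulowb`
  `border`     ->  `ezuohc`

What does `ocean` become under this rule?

The shifts repeat in a cycle of length 2: positions 0,1,… shift by +3, +11, then the pattern repeats.
For ocean: o+3=r, c+11=n, e+3=h, a+11=l, n+3=q.

rnhlq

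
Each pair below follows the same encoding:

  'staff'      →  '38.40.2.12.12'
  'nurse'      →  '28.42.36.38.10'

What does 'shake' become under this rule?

38.16.2.22.10

s(#19)→38 and t(#20)→40: differences scale by 2, so n = 2·pos + 0. With a=1..z=26, the number is 2·pos.
For shake: s=19→38, h=8→16, a=1→2, k=11→22, e=5→10.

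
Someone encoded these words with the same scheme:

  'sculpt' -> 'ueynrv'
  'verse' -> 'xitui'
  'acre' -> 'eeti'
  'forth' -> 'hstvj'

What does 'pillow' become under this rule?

The shift depends on letter class: consonant s→u is +2, but vowel u→y is +4. Vowels shift forward by 4 and consonants shift forward by 2.
Applying it to pillow: p(cons)+2=r, i(vowel)+4=m, l(cons)+2=n, l(cons)+2=n, o(vowel)+4=s, w(cons)+2=y.

rmnnsy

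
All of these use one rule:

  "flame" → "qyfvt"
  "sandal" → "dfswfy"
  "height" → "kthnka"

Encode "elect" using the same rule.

f(5)→q(16) and l(11)→y(24) fit y≡23x+5 (mod 26); the inverse of 23 mod 26 is 17. This is an affine cipher: with a=0,…,z=25, each position x becomes (23x+5) mod 26.
On elect: e(4)→23·4+5≡19=t; l(11)→23·11+5≡24=y; e(4)→23·4+5≡19=t; c(2)→23·2+5≡25=z; t(19)→23·19+5≡0=a (all mod 26).

tytza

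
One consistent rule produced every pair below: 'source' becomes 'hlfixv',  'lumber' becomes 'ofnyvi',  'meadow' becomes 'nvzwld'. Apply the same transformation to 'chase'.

xszhv

Each pair mirrors across the alphabet (s↔h, o↔l, u↔f): positions sum to 25. Each letter is replaced by its mirror in the alphabet: a↔z, b↔y, c↔x, and so on (the Atbash cipher).
For chase: c↔x, h↔s, a↔z, s↔h, e↔v.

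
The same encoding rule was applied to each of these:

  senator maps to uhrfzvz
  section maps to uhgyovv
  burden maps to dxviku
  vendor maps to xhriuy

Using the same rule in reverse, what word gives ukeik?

Each letter shifts forward by (position + 2), i.e. 2, 3, 4, … — the shift grows by one for each successive letter.
Reversing it on ukeik: u−2=s, k−3=h, e−4=a, i−5=d, k−6=e.

shade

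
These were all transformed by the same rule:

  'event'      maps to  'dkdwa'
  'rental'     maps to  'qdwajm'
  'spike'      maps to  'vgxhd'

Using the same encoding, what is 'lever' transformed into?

This is an affine cipher: with a=0,…,z=25, each position x becomes (5x+9) mod 26.
Applying it to lever: l(11)→5·11+9≡12=m; e(4)→5·4+9≡3=d; v(21)→5·21+9≡10=k; e(4)→5·4+9≡3=d; r(17)→5·17+9≡16=q (all mod 26).

mdkdq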